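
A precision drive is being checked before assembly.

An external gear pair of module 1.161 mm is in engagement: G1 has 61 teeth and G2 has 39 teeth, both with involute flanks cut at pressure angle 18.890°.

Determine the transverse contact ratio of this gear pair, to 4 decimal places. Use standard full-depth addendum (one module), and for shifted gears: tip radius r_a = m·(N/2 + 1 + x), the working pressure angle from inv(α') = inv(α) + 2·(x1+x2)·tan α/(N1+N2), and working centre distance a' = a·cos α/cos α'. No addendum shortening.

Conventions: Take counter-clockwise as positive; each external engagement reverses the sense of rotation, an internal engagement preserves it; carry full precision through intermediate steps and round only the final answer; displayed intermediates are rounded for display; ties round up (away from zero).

1.8094

class = single-mesh tooth geometry [involute pair 61T × 39T, m = 1.161]
base radii: r_b1 = 33.503357, r_b2 = 21.420179
tip radii: r_a1 = 36.571500, r_a2 = 23.800500
no profile shift: α' = α, a' = a
action lengths: √(r_a1²−r_b1²) = 14.662867, √(r_a2²−r_b2²) = 10.374957
base pitch p_b = π·m·cos α = 3.450948
CR = (14.662867 + 10.374957 − 58.050000·sin 18.89000°)/3.450948 = 1.809359
contact ratio ≈ 1.8094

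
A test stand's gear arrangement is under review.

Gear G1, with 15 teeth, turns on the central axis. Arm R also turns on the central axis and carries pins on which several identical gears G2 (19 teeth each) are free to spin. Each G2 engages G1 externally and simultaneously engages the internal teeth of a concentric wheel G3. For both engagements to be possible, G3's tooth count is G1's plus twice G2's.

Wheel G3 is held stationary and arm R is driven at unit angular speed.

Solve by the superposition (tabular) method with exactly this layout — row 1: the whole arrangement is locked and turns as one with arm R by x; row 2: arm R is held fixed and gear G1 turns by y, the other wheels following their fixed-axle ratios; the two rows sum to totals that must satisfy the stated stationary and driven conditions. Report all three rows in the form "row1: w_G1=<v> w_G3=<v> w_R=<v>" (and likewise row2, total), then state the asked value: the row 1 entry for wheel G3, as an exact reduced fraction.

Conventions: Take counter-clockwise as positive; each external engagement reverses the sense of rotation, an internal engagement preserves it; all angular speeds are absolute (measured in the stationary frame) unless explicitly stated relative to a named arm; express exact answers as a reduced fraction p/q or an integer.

row1: w_G1=1 w_G3=1 w_R=1
row2: w_G1=53/15 w_G3=-1 w_R=0
total: w_G1=68/15 w_G3=0 w_R=1
asked value: 1

planetary set (15T centre, 19T on arm, 53T internal) — Willis relation
row 1 (train locked, turned with arm): all members turn x
row 2: sun turns y, ring = −(15/53)·y, arm 0
boundary: total ω_ring = x − (15/53)·y = 0 and total ω_arm = x = 1  ⇒  y = 53/15, x = 1
row 2 ring = −(15/53)·53/15 = -1
totals (row 1 + row 2): sun 1 + 53/15 = 68/15, ring 1 + (-1) = 0, arm 1 + 0 = 1
asked cell (row1, ring) = 1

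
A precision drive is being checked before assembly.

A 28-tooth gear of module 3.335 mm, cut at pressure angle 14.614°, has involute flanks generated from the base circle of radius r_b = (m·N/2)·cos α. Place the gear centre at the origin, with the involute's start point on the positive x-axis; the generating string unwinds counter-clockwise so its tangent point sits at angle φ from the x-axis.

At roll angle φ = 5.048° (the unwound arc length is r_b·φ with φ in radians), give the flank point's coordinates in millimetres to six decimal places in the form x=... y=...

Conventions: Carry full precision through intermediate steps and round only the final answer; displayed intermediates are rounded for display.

single-mesh involute tooth geometry (28T wheel at module 3.335)
pitch radius r_p = m·N/2 = 3.335·28/2 = 46.690000
base radius r_b = r_p·cos α = 46.690000·cos 14.614° = 45.179464
roll angle φ = 5.048° = 0.08810422 rad
x = r_b·(cos φ + φ·sin φ) = 45.354473
y = r_b·(sin φ − φ·cos φ) = 0.010291

x=45.354473 y=0.010291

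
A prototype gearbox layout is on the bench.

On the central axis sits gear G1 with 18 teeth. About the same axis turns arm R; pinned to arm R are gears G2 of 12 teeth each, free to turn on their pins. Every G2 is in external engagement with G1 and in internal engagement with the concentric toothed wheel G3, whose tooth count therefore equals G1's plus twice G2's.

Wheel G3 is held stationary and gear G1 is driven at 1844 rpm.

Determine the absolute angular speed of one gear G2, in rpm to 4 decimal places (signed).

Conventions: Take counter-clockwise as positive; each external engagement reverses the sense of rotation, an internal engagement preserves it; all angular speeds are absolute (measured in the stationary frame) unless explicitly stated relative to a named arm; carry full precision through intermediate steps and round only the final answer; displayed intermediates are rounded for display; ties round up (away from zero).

-1383.0000 rpm

planetary set (18T centre, 12T on arm, 42T internal) — Willis relation
normalise by the input: solve with ω_sun = 1, then scale by 1844 rpm
ring teeth: 18 + 2·12 = 42
18(ω_sun−ω_arm) = −42(ω_ring−ω_arm),  ω_ring = 0, ω_sun = 1
18(1−ω_arm) = −42(0−ω_arm)  ⇒  60·ω_arm = 18  ⇒  ω_arm = 3/10
sun–planet mesh: 18·(1−3/10) = −12·(ω_p−ω_arm)  ⇒  ω_p−ω_arm = -21/20
ω_p = 3/10 − 21/20 = -3/4
scale: ω_p = -3/4 × 1844 rpm = -1383.0000 rpm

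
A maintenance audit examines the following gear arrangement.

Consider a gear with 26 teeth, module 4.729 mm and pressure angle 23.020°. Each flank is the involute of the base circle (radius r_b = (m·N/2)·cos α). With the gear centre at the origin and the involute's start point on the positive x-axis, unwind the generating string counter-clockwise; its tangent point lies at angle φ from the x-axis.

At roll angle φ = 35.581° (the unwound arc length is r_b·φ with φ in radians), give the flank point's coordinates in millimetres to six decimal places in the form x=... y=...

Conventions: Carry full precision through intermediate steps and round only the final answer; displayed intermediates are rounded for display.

class = single-mesh tooth geometry [base-circle involute, m = 4.729, 26T]
pitch radius r_p = m·N/2 = 4.729·26/2 = 61.477000
base radius r_b = r_p·cos α = 61.477000·cos 23.020° = 56.581489
roll angle φ = 35.581° = 0.62100560 rad
x = r_b·(cos φ + φ·sin φ) = 66.462196
y = r_b·(sin φ − φ·cos φ) = 4.345081

x=66.462196 y=4.345081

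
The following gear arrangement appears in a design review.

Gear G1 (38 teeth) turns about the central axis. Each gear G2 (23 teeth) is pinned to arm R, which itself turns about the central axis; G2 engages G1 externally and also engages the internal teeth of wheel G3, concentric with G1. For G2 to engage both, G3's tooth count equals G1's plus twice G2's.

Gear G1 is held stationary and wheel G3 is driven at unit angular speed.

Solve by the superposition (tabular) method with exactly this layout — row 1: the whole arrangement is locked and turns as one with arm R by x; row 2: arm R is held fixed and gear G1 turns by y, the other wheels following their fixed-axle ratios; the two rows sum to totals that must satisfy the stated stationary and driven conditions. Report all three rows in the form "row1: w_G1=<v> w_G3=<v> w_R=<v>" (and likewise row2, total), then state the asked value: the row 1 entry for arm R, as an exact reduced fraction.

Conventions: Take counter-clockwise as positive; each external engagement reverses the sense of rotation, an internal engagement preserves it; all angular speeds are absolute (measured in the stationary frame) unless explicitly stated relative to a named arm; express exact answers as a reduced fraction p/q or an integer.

recognized (axles ride arm R): planetary set, 38/23/84 teeth
row 1: whole set turns with the arm by x
row 2: sun turns y, ring = −(38/84)·y, arm 0
boundary: total ω_sun = x + y = 0 and total ω_ring = x − (38/84)·y = 1  ⇒  y = -42/61, x = 42/61
row 2 ring = −(38/84)·(-42/61) = 19/61
totals (row 1 + row 2): sun 42/61 + (-42/61) = 0, ring 42/61 + 19/61 = 1, arm 42/61 + 0 = 42/61
asked cell (row1, arm) = 42/61

row1: w_G1=42/61 w_G3=42/61 w_R=42/61
row2: w_G1=-42/61 w_G3=19/61 w_R=0
total: w_G1=0 w_G3=1 w_R=42/61
asked value: 42/61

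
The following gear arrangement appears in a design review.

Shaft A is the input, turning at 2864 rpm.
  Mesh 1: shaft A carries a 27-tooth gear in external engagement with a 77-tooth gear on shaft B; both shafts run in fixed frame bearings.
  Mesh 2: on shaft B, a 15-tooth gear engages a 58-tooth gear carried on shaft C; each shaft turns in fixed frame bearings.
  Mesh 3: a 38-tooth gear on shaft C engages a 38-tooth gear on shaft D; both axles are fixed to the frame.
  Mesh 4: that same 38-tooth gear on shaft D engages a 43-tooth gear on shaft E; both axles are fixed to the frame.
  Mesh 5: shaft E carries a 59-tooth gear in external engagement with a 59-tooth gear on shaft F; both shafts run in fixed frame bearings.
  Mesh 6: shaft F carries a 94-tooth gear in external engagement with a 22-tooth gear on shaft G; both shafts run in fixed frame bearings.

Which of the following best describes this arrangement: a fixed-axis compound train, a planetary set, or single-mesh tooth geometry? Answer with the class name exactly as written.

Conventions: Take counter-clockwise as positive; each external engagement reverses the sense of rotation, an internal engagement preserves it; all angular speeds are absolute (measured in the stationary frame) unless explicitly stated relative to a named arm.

class = fixed-axis compound train [6 meshes; 6 ratios multiply, 6 sense flips]
classification: fixed-axis compound train

fixed-axis compound train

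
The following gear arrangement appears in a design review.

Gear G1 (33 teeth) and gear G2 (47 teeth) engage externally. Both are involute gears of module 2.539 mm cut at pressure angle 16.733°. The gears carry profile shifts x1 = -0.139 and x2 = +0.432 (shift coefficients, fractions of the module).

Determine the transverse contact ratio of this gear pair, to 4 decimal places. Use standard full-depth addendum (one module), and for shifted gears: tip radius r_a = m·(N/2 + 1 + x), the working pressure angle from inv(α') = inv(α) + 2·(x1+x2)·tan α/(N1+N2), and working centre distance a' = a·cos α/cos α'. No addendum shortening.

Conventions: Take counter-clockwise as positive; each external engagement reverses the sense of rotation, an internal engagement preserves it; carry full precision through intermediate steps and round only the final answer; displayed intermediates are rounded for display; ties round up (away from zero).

recognized (one external pair, fixed centres): single-mesh tooth geometry, m = 2.539, N1 = 33, N2 = 47
base radii: r_b1 = 40.119596, r_b2 = 57.140031
tip radii: r_a1 = 44.079579, r_a2 = 63.302348
inv(α') = inv(16.733°) + 2·(-0.139+0.432)·tan α/(33+47) = 0.01079855  ⇒  α' = 18.02066°
a' = a·cos α / cos α' = 101.5600·cos 16.733°/cos 18.02066° = 102.276814
action lengths: √(r_a1²−r_b1²) = 18.259991, √(r_a2²−r_b2²) = 27.243423
base pitch p_b = π·m·cos α = 7.638753
CR = (18.259991 + 27.243423 − 102.276814·sin 18.02066°)/7.638753 = 1.814834
contact ratio ≈ 1.8148

1.8148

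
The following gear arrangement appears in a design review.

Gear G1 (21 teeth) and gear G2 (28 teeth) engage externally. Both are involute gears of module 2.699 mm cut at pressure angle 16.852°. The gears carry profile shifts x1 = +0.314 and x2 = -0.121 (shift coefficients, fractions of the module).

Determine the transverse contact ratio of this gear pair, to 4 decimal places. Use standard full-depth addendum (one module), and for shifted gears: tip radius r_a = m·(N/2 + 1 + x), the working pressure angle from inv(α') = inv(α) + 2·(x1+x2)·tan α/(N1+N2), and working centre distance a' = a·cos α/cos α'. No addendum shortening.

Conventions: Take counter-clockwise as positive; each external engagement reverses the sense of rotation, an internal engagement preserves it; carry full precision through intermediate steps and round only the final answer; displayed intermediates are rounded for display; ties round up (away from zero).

1.6507

class = single-mesh tooth geometry [involute pair 21T × 28T, m = 2.699]
base radii: r_b1 = 27.122511, r_b2 = 36.163348
tip radii: r_a1 = 31.885986, r_a2 = 40.158421
inv(α') = inv(16.852°) + 2·(+0.314-0.121)·tan α/(21+28) = 0.01117166  ⇒  α' = 18.22028°
a' = a·cos α / cos α' = 66.1255·cos 16.852°/cos 18.22028° = 66.626413
action lengths: √(r_a1²−r_b1²) = 16.765605, √(r_a2²−r_b2²) = 17.461703
base pitch p_b = π·m·cos α = 8.115036
CR = (16.765605 + 17.461703 − 66.626413·sin 18.22028°)/8.115036 = 1.650658
contact ratio ≈ 1.6507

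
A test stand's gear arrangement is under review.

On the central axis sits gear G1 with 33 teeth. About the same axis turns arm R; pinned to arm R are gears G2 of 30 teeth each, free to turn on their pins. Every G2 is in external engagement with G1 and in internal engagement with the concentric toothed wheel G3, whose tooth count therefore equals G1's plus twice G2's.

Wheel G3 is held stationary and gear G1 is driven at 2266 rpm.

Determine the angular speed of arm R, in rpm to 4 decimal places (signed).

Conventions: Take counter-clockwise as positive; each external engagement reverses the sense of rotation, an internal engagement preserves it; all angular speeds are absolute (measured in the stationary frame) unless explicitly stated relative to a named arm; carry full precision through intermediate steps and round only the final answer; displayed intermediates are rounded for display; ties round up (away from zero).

class = planetary set [G3 = 33+2·30 = 93; Willis about the carrier]
normalise by the input: solve with ω_sun = 1, then scale by 2266 rpm
ring teeth: 33 + 2·30 = 93
33(ω_sun−ω_arm) = −93(ω_ring−ω_arm),  ω_ring = 0, ω_sun = 1
33(1−ω_arm) = −93(0−ω_arm)  ⇒  126·ω_arm = 33  ⇒  ω_arm = 11/42
scale: ω_arm = 11/42 × 2266 rpm = +593.4762 rpm

+593.4762 rpm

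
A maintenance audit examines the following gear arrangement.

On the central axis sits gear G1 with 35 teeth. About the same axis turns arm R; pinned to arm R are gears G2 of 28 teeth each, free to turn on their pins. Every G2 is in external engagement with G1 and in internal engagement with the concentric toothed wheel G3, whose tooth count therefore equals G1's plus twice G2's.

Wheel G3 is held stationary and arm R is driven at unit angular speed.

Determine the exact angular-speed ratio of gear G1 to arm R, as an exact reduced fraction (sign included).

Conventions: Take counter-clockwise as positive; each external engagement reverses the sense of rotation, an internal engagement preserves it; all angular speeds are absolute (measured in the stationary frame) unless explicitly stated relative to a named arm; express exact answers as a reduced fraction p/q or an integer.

topology: planetary set — G1 35T / G2 28T / G3 91T, arm = carrier (Willis)
ring teeth: 35 + 2·28 = 91
35(ω_sun−ω_arm) = −91(ω_ring−ω_arm),  ω_ring = 0, ω_arm = 1
ω_sun = 1 − (91/35)(0−1) = 18/5
ω_out/ω_in = 18/5

18/5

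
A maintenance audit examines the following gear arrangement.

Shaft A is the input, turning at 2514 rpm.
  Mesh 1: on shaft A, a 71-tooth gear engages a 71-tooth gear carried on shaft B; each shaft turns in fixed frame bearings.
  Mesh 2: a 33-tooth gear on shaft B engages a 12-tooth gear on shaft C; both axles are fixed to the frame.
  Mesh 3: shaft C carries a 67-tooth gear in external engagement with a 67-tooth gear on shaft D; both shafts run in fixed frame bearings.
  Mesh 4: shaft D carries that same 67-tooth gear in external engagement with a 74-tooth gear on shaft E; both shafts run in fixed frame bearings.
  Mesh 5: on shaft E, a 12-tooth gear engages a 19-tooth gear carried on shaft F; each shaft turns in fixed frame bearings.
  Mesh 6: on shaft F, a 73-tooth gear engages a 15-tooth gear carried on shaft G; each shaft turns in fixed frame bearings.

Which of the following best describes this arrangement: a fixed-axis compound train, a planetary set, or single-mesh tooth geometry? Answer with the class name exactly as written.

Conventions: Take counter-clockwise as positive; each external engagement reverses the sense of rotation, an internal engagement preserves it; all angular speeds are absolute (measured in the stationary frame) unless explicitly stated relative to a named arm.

fixed-axis compound train

topology: fixed-axis compound train — 6 meshes, A→G
classification: fixed-axis compound train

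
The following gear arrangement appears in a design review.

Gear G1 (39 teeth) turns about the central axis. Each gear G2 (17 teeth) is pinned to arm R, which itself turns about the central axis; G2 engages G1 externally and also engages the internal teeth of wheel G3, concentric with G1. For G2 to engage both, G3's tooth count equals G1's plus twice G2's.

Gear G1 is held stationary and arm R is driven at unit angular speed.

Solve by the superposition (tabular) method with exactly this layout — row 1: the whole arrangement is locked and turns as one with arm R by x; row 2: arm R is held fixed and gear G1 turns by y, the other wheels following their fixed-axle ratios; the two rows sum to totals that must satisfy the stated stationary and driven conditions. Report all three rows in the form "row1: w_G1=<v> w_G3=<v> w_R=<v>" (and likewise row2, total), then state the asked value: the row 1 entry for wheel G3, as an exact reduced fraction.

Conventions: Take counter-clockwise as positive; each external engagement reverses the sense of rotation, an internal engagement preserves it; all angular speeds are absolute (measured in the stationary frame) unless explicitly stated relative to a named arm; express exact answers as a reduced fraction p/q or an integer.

row1: w_G1=1 w_G3=1 w_R=1
row2: w_G1=-1 w_G3=39/73 w_R=0
total: w_G1=0 w_G3=112/73 w_R=1
asked value: 1

recognized (axles ride arm R): planetary set, 39/17/73 teeth
row 1 (train locked, turned with arm): all members turn x
superposition row 2 [arm held]: sun y, ring −(39/73)·y, arm 0
boundary: total ω_sun = x + y = 0 and total ω_arm = x = 1  ⇒  y = -1, x = 1
row 2 ring = −(39/73)·(-1) = 39/73
totals (row 1 + row 2): sun 1 + (-1) = 0, ring 1 + 39/73 = 112/73, arm 1 + 0 = 1
asked cell (row1, ring) = 1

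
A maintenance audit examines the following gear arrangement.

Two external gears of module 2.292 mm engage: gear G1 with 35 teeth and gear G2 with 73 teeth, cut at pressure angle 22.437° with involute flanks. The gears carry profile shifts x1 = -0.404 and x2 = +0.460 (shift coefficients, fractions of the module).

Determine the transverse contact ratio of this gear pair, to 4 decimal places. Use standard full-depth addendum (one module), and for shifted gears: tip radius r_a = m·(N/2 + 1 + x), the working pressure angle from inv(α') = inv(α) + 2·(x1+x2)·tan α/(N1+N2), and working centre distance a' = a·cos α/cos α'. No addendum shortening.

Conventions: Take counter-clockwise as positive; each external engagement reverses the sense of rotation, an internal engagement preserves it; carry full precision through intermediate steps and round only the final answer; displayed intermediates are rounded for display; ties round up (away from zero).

recognized (one external pair, fixed centres): single-mesh tooth geometry, m = 2.292, N1 = 35, N2 = 73
base radii: r_b1 = 37.073663, r_b2 = 77.325069
tip radii: r_a1 = 41.476032, r_a2 = 87.004320
inv(α') = inv(22.437°) + 2·(-0.404+0.460)·tan α/(35+73) = 0.02175463  ⇒  α' = 22.57988°
a' = a·cos α / cos α' = 123.7680·cos 22.437°/cos 22.57988° = 123.895965
action lengths: √(r_a1²−r_b1²) = 18.595825, √(r_a2²−r_b2²) = 39.882144
base pitch p_b = π·m·cos α = 6.655448
CR = (18.595825 + 39.882144 − 123.895965·sin 22.57988°)/6.655448 = 1.638582
contact ratio ≈ 1.6386

1.6386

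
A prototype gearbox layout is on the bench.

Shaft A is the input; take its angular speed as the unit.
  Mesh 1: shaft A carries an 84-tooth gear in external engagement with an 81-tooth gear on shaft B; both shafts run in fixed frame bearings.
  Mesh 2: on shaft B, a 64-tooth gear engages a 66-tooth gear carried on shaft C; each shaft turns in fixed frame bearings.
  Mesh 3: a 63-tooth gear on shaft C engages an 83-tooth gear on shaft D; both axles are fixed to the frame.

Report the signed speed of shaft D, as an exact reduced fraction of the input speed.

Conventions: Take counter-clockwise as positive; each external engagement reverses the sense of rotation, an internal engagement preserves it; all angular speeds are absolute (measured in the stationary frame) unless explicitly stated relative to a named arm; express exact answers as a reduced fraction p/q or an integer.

-6272/8217

3-mesh fixed-axis compound train (all bearings frame-fixed)
mesh 1 [84T→81T]: |ω|/ω_in = 1×84/81 = 28/27, sense flips to −
mesh 2 [64T→66T]: |ω|/ω_in = (28/27)×64/66 = 896/891, sense flips to +
mesh 3 [63T→83T]: |ω|/ω_in = (896/891)×63/83 = 6272/8217, sense flips to −
signed output speed (× input speed) = -6272/8217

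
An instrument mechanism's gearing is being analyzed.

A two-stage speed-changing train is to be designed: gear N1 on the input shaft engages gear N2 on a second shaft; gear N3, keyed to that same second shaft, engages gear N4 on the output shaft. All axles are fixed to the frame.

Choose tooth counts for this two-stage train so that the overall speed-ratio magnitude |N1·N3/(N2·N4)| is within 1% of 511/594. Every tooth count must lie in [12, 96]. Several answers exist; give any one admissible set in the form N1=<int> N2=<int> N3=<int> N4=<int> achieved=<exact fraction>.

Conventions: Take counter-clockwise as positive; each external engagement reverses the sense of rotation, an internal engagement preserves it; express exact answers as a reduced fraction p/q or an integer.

N1=14 N2=18 N3=73 N4=66 achieved=511/594

2-stage fixed-axis compound train for ratio 511/594
target = 511/594 in lowest terms: an exact hit needs N1·N3 = k·511 and N2·N4 = k·594 for one integer k, every count in [12, 96]; additionally prefer no 1:1 stage (N1 ≠ N2, N3 ≠ N4)
k = 1: no 1:1-free in-range split of k·511 and k·594 into factor pairs; take k = 2
k = 2: N1·N3 = 1022 = 14·73, N2·N4 = 1188 = 18·66
achieved = 14·73/(18·66) = 511/594; |achieved − target| = 0 ≤ 511/59400 ✓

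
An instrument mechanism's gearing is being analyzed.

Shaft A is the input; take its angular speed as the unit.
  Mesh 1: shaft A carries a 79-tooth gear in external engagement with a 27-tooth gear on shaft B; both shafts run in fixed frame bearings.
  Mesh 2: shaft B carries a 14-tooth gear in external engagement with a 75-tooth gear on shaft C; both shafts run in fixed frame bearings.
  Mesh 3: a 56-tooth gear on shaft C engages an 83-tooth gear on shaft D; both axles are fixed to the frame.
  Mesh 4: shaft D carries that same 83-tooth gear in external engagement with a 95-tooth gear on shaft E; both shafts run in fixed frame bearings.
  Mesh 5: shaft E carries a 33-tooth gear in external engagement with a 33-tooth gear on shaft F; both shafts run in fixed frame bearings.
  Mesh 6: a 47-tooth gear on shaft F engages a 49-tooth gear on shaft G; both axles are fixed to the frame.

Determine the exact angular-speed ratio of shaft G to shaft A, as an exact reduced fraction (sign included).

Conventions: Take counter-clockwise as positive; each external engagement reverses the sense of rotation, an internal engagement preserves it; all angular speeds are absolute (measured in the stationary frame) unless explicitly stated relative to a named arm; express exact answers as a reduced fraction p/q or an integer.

class = fixed-axis compound train [6 meshes; 6 ratios multiply, 6 sense flips]
mesh 1 [79T→27T]: running ratio 79/27, sense −
mesh 2 [14T→75T]: running ratio 1106/2025, sense +
mesh 3 [56T→83T]: running ratio 61936/168075, sense −
mesh 4 [83T→95T]: running ratio 61936/192375, sense +
mesh 5 [33T→33T]: running ratio 61936/192375, sense −
mesh 6 [47T→49T]: running ratio 59408/192375, sense +
ω_out/ω_in = 59408/192375

59408/192375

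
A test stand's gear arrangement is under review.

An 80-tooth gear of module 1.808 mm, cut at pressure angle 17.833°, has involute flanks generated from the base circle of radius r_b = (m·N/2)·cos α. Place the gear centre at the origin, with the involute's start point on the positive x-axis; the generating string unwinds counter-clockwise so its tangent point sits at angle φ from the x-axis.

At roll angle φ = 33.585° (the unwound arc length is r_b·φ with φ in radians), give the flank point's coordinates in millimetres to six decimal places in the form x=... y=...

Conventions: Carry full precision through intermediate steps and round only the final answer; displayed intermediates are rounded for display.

x=79.675929 y=4.465034

recognized (one wheel, involute flank): single-mesh tooth geometry, m = 1.808, N = 80
pitch radius r_p = m·N/2 = 1.808·80/2 = 72.320000
base radius r_b = r_p·cos α = 72.320000·cos 17.833° = 68.845253
roll angle φ = 33.585° = 0.58616883 rad
x = r_b·(cos φ + φ·sin φ) = 79.675929
y = r_b·(sin φ − φ·cos φ) = 4.465034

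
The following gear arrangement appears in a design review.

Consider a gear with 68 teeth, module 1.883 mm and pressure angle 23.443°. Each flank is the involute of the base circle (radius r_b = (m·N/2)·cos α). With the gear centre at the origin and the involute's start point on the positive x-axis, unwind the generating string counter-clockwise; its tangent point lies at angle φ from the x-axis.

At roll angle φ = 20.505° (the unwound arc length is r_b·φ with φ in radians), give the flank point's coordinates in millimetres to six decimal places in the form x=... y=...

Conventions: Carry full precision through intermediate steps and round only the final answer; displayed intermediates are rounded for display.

x=62.379283 y=0.885997

topology: single-mesh involute geometry — m = 1.883, N = 68
pitch radius r_p = m·N/2 = 1.883·68/2 = 64.022000
base radius r_b = r_p·cos α = 64.022000·cos 23.443° = 58.737388
roll angle φ = 20.505° = 0.35787976 rad
x = r_b·(cos φ + φ·sin φ) = 62.379283
y = r_b·(sin φ − φ·cos φ) = 0.885997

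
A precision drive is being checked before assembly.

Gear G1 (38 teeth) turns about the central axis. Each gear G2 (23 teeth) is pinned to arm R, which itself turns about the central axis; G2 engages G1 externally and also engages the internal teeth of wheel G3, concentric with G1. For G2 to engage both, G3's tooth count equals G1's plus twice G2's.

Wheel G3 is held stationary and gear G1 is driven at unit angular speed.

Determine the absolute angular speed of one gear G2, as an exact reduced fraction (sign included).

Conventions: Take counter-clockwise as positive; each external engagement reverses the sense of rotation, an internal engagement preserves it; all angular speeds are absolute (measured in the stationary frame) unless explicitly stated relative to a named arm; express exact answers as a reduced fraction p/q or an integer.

recognized (axles ride arm R): planetary set, 38/23/84 teeth
ring teeth: 38 + 2·23 = 84
38(ω_sun−ω_arm) = −84(ω_ring−ω_arm),  ω_ring = 0, ω_sun = 1
38(1−ω_arm) = −84(0−ω_arm)  ⇒  122·ω_arm = 38  ⇒  ω_arm = 19/61
sun–planet mesh: 38·(1−19/61) = −23·(ω_p−ω_arm)  ⇒  ω_p−ω_arm = -1596/1403
ω_p = 19/61 − 1596/1403 = -19/23
exact speed ratio = -19/23

-19/23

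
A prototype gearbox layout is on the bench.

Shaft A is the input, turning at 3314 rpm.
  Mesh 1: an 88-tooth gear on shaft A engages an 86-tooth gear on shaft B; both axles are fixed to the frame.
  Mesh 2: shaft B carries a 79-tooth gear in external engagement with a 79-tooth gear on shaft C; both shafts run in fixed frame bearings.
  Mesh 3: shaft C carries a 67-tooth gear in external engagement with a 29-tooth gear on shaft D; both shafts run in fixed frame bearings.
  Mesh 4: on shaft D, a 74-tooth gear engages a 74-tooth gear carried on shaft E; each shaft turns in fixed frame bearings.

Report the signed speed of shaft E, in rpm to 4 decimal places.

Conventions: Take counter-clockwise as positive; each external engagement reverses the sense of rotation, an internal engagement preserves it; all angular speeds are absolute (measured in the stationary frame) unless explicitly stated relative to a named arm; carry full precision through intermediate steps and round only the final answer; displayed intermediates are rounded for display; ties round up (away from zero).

class = fixed-axis compound train [4 meshes; 4 ratios multiply, 4 sense flips]
mesh 1 [88T→86T]: ω = 3314.0000×88/86 = 3391.0698 rpm, sense flips to −
mesh 2 [79T→79T]: ω = 3391.0698×79/79 = 3391.0698 rpm, sense flips to +
mesh 3 [67T→29T]: ω = 3391.0698×67/29 = 7834.5405 rpm, sense flips to −
mesh 4 [74T→74T]: ω = 7834.5405×74/74 = 7834.5405 rpm, sense flips to +
signed output speed = +7834.5405 rpm

+7834.5405 rpm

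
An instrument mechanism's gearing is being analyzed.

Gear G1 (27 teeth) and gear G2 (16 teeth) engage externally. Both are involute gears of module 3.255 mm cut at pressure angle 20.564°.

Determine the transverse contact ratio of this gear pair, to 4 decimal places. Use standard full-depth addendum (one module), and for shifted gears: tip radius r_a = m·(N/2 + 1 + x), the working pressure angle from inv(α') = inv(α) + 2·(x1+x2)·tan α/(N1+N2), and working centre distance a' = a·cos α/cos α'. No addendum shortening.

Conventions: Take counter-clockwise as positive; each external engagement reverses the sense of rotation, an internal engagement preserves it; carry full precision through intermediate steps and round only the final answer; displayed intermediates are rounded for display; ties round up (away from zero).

single-mesh involute tooth geometry (27T engaging 16T at module 3.255)
base radii: r_b1 = 41.142502, r_b2 = 24.380742
tip radii: r_a1 = 47.197500, r_a2 = 29.295000
no profile shift: α' = α, a' = a
action lengths: √(r_a1²−r_b1²) = 23.127873, √(r_a2²−r_b2²) = 16.241196
base pitch p_b = π·m·cos α = 9.574295
CR = (23.127873 + 16.241196 − 69.982500·sin 20.56400°)/9.574295 = 1.544498
contact ratio ≈ 1.5445

1.5445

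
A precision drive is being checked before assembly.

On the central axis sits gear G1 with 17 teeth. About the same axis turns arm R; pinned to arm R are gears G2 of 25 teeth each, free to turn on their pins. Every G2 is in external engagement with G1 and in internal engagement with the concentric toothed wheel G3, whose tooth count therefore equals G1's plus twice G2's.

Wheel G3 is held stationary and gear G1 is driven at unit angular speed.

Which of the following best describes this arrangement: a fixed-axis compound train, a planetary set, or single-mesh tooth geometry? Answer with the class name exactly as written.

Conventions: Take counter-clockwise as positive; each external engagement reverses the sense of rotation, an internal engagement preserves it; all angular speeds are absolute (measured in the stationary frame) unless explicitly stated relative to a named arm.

planetary set

planetary set (17T centre, 25T on arm, 67T internal) — Willis relation
classification: planetary set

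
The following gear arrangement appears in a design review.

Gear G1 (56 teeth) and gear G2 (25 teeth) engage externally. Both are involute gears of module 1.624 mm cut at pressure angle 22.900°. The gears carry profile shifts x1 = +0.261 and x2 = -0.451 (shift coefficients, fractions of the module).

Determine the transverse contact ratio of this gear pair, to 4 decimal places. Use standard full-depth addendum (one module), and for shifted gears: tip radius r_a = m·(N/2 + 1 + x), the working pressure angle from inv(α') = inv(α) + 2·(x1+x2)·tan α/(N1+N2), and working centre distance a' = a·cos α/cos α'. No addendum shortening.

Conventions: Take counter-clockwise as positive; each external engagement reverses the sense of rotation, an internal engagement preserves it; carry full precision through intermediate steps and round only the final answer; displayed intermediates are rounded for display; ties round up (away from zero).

recognized (one external pair, fixed centres): single-mesh tooth geometry, m = 1.624, N1 = 56, N2 = 25
base radii: r_b1 = 41.888143, r_b2 = 18.700064
tip radii: r_a1 = 47.519864, r_a2 = 21.191576
inv(α') = inv(22.900°) + 2·(+0.261-0.451)·tan α/(56+25) = 0.02075443  ⇒  α' = 22.24294°
a' = a·cos α / cos α' = 65.7720·cos 22.900°/cos 22.24294° = 65.459214
action lengths: √(r_a1²−r_b1²) = 22.439273, √(r_a2²−r_b2²) = 9.969479
base pitch p_b = π·m·cos α = 4.699839
CR = (22.439273 + 9.969479 − 65.459214·sin 22.24294°)/4.699839 = 1.623497
contact ratio ≈ 1.6235

1.6235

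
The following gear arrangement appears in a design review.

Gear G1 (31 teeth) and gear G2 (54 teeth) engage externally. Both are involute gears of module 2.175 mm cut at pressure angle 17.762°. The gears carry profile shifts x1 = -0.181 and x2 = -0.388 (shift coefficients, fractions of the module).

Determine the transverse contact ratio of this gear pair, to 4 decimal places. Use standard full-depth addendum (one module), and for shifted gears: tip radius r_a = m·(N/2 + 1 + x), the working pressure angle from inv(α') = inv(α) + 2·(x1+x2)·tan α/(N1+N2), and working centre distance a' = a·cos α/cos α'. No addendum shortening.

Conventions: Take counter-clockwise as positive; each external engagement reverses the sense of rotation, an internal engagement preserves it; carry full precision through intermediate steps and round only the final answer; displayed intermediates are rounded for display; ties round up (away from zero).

2.0869

topology: single-mesh involute geometry — m = 2.175, 31T/54T pair
base radii: r_b1 = 32.105490, r_b2 = 55.925692
tip radii: r_a1 = 35.493825, r_a2 = 60.056100
inv(α') = inv(17.762°) + 2·(-0.181-0.388)·tan α/(31+54) = 0.00603936  ⇒  α' = 14.91131°
a' = a·cos α / cos α' = 92.4375·cos 17.762°/cos 14.91131° = 91.098912
action lengths: √(r_a1²−r_b1²) = 15.134369, √(r_a2²−r_b2²) = 21.887258
base pitch p_b = π·m·cos α = 6.507250
CR = (15.134369 + 21.887258 − 91.098912·sin 14.91131°)/6.507250 = 2.086861
contact ratio ≈ 2.0869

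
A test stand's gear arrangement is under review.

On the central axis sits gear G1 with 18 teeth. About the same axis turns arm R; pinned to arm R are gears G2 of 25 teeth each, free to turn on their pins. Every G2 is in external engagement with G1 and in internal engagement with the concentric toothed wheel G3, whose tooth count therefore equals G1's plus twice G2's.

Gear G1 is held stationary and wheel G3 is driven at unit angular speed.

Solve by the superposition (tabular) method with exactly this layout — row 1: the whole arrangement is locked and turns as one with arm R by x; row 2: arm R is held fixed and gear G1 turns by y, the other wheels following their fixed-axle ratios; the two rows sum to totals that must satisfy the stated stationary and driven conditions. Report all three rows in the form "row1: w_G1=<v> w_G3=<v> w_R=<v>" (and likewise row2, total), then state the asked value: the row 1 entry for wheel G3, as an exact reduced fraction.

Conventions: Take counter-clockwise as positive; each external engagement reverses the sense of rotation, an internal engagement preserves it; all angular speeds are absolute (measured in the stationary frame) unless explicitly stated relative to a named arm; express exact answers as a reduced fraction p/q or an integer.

row1: w_G1=34/43 w_G3=34/43 w_R=34/43
row2: w_G1=-34/43 w_G3=9/43 w_R=0
total: w_G1=0 w_G3=1 w_R=34/43
asked value: 34/43

topology: planetary set — G1 18T / G2 25T / G3 68T, arm = carrier (Willis)
superposition row 1 [locked train]: every member turns x
row 2 (arm held, sun turns y): ω_ring = −(18/68)·y, ω_arm = 0
boundary: total ω_sun = x + y = 0 and total ω_ring = x − (18/68)·y = 1  ⇒  y = -34/43, x = 34/43
row 2 ring = −(18/68)·(-34/43) = 9/43
totals (row 1 + row 2): sun 34/43 + (-34/43) = 0, ring 34/43 + 9/43 = 1, arm 34/43 + 0 = 34/43
asked cell (row1, ring) = 34/43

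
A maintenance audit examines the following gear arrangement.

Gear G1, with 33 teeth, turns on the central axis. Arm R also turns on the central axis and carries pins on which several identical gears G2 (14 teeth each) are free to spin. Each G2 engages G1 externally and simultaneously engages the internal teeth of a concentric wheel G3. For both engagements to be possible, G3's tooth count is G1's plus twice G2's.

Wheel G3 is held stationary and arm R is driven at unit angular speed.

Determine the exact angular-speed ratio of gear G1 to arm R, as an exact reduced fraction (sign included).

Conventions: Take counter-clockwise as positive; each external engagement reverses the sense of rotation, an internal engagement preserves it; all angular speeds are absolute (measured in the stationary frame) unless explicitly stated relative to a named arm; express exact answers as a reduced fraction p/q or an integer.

topology: planetary set — G1 33T / G2 14T / G3 61T, arm = carrier (Willis)
ring teeth: 33 + 2·14 = 61
33(ω_sun−ω_arm) = −61(ω_ring−ω_arm),  ω_ring = 0, ω_arm = 1
ω_sun = 1 − (61/33)(0−1) = 94/33
ω_out/ω_in = 94/33

94/33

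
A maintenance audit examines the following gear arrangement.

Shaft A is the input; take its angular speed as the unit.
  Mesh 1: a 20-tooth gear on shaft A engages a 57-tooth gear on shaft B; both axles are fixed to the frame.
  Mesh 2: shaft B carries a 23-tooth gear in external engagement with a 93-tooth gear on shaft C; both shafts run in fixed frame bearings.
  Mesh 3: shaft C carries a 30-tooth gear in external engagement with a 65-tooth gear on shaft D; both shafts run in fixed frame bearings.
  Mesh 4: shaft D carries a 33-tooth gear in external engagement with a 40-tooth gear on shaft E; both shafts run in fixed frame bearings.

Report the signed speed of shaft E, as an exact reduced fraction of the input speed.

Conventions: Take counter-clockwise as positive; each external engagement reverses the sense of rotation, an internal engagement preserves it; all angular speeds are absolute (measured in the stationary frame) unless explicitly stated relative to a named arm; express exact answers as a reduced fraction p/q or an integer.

4-mesh fixed-axis compound train (all bearings frame-fixed)
mesh 1 [20T→57T]: |ω|/ω_in = 1×20/57 = 20/57, sense flips to −
mesh 2 [23T→93T]: |ω|/ω_in = (20/57)×23/93 = 460/5301, sense flips to +
mesh 3 [30T→65T]: |ω|/ω_in = (460/5301)×30/65 = 920/22971, sense flips to −
mesh 4 [33T→40T]: |ω|/ω_in = (920/22971)×33/40 = 253/7657, sense flips to +
signed output speed (× input speed) = 253/7657

253/7657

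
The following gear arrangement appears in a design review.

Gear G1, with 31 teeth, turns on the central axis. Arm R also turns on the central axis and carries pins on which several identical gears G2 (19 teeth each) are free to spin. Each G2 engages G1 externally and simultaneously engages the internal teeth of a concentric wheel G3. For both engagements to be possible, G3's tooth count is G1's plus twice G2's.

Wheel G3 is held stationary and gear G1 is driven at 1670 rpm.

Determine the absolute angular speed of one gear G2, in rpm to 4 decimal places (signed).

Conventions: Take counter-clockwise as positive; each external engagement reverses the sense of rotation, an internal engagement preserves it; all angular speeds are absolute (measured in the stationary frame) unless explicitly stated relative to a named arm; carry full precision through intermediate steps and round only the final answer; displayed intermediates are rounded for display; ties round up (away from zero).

-1362.3684 rpm

recognized (axles ride arm R): planetary set, 31/19/69 teeth
normalise by the input: solve with ω_sun = 1, then scale by 1670 rpm
ring teeth: 31 + 2·19 = 69
31(ω_sun−ω_arm) = −69(ω_ring−ω_arm),  ω_ring = 0, ω_sun = 1
31(1−ω_arm) = −69(0−ω_arm)  ⇒  100·ω_arm = 31  ⇒  ω_arm = 31/100
sun–planet mesh: 31·(1−31/100) = −19·(ω_p−ω_arm)  ⇒  ω_p−ω_arm = -2139/1900
ω_p = 31/100 − 2139/1900 = -31/38
scale: ω_p = -31/38 × 1670 rpm = -1362.3684 rpm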